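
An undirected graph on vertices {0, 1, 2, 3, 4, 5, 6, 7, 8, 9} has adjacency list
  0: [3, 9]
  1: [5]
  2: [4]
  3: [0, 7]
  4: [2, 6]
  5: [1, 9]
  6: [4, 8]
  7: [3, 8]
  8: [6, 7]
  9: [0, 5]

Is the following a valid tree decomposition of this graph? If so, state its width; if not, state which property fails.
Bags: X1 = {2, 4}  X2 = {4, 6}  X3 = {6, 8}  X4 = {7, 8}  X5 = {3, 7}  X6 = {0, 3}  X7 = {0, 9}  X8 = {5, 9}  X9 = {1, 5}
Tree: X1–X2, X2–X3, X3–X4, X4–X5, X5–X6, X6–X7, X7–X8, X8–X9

Every vertex of G appears in some bag (union = {0, 1, 2, 3, 4, 5, 6, 7, 8, 9}); every edge is covered by a bag; and for each vertex v the set of bags containing v is connected in the bag tree. The decomposition is therefore valid. The largest bag has 2 vertices, so the width is 1.

Yes; width 1.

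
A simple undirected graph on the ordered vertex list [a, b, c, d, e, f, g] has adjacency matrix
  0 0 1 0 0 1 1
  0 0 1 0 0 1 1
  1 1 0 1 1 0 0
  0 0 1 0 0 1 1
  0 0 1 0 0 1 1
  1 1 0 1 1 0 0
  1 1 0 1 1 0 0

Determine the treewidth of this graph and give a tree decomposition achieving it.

Treewidth 3.
One optimal decomposition is:
Bags: B1 = {a, c, f, g}  B2 = {b, c, f, g}  B3 = {c, e, f, g}  B4 = {c, d, f, g}
Tree: B1–B2, B2–B3, B3–B4

Each bag holds 4 vertices, so the decomposition has width 3, which upper-bounds the treewidth. For the lower bound: the 4 vertex sets {a,g}, {b,f}, {c}, {e} are disjoint, each induces a connected subgraph, and every pair is joined by at least one edge of G. Contracting each set to a single vertex therefore yields K_{4} as a minor, and since treewidth is minor-monotone, tw(G) ≥ tw(K_{4}) = 3. Hence tw(G) = 3 exactly.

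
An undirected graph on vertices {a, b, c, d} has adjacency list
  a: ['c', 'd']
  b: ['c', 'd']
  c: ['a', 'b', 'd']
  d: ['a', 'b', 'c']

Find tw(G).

2

A width-2 tree decomposition is:
Bags: B1 = {b, c, d}  B2 = {a, c, d}
Tree: B1–B2
Every bag has size at most 3, so the width is 3 − 1 = 2 and tw(G) ≤ 2. For the lower bound, the 3 vertices {a, c, d} are pairwise adjacent, and any tree decomposition puts a clique entirely inside one bag — forcing width ≥ 2. The upper and lower bounds meet at 2, so that is the treewidth.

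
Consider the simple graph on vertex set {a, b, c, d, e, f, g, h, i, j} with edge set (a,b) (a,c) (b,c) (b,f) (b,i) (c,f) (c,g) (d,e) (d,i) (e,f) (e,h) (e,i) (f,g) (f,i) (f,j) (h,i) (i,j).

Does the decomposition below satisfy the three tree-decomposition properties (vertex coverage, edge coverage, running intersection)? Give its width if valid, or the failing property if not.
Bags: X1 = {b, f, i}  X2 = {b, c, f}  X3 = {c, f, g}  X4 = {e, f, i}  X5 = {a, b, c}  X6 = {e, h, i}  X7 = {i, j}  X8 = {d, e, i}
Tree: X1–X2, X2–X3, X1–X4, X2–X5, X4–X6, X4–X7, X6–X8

No — edge (f,j) lies in no bag.

A tree decomposition must satisfy three properties: every vertex lies in some bag; for every edge, both endpoints lie together in some bag; and for every vertex, the bags containing it form a connected subtree. Here edge (f,j) lies in no bag, so the decomposition is invalid.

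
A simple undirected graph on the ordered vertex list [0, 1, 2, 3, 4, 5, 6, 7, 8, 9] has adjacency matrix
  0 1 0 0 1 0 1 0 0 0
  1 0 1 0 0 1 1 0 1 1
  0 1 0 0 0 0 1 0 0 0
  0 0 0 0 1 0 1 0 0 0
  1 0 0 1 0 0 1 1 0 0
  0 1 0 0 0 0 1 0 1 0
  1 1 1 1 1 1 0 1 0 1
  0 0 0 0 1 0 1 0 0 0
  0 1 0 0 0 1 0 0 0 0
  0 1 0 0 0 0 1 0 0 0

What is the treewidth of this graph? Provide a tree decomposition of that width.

Treewidth 2.
One optimal decomposition is:
Bags: B1 = {3, 4, 6}  B2 = {0, 4, 6}  B3 = {0, 1, 6}  B4 = {1, 5, 6}  B5 = {4, 6, 7}  B6 = {1, 5, 8}  B7 = {1, 2, 6}  B8 = {1, 6, 9}
Tree: B1–B2, B2–B3, B3–B4, B1–B5, B4–B6, B4–B7, B4–B8

The largest bag has 3 vertices, giving width 2; this decomposition certifies tw(G) ≤ 2. Conversely, {1, 5, 8} is a clique of size 3, and the vertices of any clique must share a bag in every tree decomposition; so some bag has ≥ 3 vertices and tw(G) ≥ 2. The upper and lower bounds meet at 2, so that is the treewidth.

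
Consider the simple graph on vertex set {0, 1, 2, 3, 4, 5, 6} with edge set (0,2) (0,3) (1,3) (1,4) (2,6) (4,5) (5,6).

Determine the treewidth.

A width-2 tree decomposition is:
Bags: B1 = {0, 1, 3}  B2 = {0, 1, 2}  B3 = {1, 2, 6}  B4 = {1, 5, 6}  B5 = {1, 4, 5}
Tree: B1–B2, B2–B3, B3–B4, B4–B5
Each bag holds 3 vertices, so the decomposition has width 2, which upper-bounds the treewidth. Since 1–3–0–2–6–5–4–1 is a cycle in G, G is not acyclic. Forests are exactly the graphs of treewidth ≤ 1, so tw(G) ≥ 2. Hence tw(G) = 2 exactly.

2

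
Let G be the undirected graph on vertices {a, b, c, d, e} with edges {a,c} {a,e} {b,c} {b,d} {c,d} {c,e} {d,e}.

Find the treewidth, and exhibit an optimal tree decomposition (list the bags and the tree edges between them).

Every bag has size at most 3, so the width is 3 − 1 = 2 and tw(G) ≤ 2. On the other hand G contains the 3-clique {c, d, e}. A clique must lie in a single bag of any decomposition, so no decomposition can have width below 2. Hence tw(G) = 2 exactly.

Treewidth 2.
One such decomposition:
Bags: B1 = {a, c, e}  B2 = {c, d, e}  B3 = {b, c, d}
Tree: B1–B2, B2–B3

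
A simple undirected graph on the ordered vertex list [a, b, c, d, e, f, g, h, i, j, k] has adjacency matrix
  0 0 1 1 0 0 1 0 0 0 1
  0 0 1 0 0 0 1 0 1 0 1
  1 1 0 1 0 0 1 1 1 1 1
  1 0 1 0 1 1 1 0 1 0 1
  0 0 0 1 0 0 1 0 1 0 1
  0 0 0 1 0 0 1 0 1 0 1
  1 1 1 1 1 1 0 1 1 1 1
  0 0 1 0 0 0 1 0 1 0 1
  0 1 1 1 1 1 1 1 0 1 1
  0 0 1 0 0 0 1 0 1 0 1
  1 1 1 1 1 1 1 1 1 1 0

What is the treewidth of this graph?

A width-4 tree decomposition is:
Bags: B1 = {c, d, g, i, k}  B2 = {b, c, g, i, k}  B3 = {c, g, i, j, k}  B4 = {d, f, g, i, k}  B5 = {c, g, h, i, k}  B6 = {a, c, d, g, k}  B7 = {d, e, g, i, k}
Tree: B1–B2, B1–B3, B1–B4, B2–B5, B1–B6, B1–B7
The largest bag has 5 vertices, giving width 4; this decomposition certifies tw(G) ≤ 4. On the other hand G contains the 5-clique {a, c, d, g, k}. A clique must lie in a single bag of any decomposition, so no decomposition can have width below 4. The upper and lower bounds meet at 4, so that is the treewidth.

4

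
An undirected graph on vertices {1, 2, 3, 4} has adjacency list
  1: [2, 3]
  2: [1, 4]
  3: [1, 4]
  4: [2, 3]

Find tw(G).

A width-2 tree decomposition is:
Bags: B1 = {1, 2, 4}  B2 = {1, 3, 4}
Tree: B1–B2
Every bag has size at most 3, so the width is 3 − 1 = 2 and tw(G) ≤ 2. Since 1–2–4–3–1 is a cycle in G, G is not acyclic. Forests are exactly the graphs of treewidth ≤ 1, so tw(G) ≥ 2. The upper and lower bounds meet at 2, so that is the treewidth.

2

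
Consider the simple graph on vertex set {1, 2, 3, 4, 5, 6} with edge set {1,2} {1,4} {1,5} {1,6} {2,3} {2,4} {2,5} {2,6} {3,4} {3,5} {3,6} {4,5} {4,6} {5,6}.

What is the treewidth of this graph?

A width-4 tree decomposition is:
Bags: B1 = {1, 2, 4, 5, 6}  B2 = {2, 3, 4, 5, 6}
Tree: B1–B2
Each bag holds 5 vertices, so the decomposition has width 4, which upper-bounds the treewidth. Conversely, {1, 2, 4, 5, 6} is a clique of size 5, and the vertices of any clique must share a bag in every tree decomposition; so some bag has ≥ 5 vertices and tw(G) ≥ 4. Combining the bounds, tw(G) = 4.

4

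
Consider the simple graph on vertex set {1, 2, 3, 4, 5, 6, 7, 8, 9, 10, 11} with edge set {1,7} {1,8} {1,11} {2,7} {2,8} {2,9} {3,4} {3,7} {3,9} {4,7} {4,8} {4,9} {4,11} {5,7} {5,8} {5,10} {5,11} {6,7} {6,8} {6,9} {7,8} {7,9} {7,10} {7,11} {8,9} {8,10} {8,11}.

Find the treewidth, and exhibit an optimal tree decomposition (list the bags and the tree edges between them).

Treewidth 3.
One optimal decomposition is:
Bags: B1 = {5, 7, 8, 10}  B2 = {5, 7, 8, 11}  B3 = {4, 7, 8, 11}  B4 = {4, 7, 8, 9}  B5 = {1, 7, 8, 11}  B6 = {3, 4, 7, 9}  B7 = {2, 7, 8, 9}  B8 = {6, 7, 8, 9}
Tree: B1–B2, B2–B3, B3–B4, B2–B5, B4–B6, B4–B7, B7–B8

The largest bag has 4 vertices, giving width 3; this decomposition certifies tw(G) ≤ 3. For the lower bound, the 4 vertices {1, 7, 8, 11} are pairwise adjacent, and any tree decomposition puts a clique entirely inside one bag — forcing width ≥ 3. The upper and lower bounds meet at 3, so that is the treewidth.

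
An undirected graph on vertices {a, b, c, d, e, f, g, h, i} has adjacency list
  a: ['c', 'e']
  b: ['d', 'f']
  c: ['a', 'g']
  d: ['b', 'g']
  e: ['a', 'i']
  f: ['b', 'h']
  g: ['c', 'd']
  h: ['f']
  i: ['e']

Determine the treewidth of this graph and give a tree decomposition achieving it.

Treewidth 1.
One such decomposition:
Bags: B1 = {f, h}  B2 = {b, f}  B3 = {b, d}  B4 = {d, g}  B5 = {c, g}  B6 = {a, c}  B7 = {a, e}  B8 = {e, i}
Tree: B1–B2, B2–B3, B3–B4, B4–B5, B5–B6, B6–B7, B7–B8

The largest bag has 2 vertices, giving width 1; this decomposition certifies tw(G) ≤ 1. Any graph with an edge has treewidth ≥ 1, and G has the edge h–f. The upper and lower bounds meet at 1, so that is the treewidth.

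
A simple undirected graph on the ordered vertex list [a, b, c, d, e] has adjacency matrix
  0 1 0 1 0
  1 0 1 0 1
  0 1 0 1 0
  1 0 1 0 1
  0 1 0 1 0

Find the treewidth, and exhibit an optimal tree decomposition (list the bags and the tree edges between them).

Every bag has size at most 3, so the width is 3 − 1 = 2 and tw(G) ≤ 2. The edges a–d–e–b–a form a cycle, so G is not a tree and its treewidth is at least 2. Combining the bounds, tw(G) = 2.

Treewidth 2.
One optimal decomposition is:
Bags: B1 = {a, b, d}  B2 = {b, d, e}  B3 = {b, c, d}
Tree: B1–B2, B2–B3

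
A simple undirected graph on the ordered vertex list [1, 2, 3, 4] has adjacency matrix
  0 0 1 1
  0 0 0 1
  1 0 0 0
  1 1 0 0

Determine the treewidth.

A width-1 tree decomposition is:
Bags: B1 = {2, 4}  B2 = {1, 4}  B3 = {1, 3}
Tree: B1–B2, B2–B3
The largest bag has 2 vertices, giving width 1; this decomposition certifies tw(G) ≤ 1. Any graph with an edge has treewidth ≥ 1, and G has the edge 2–4. Combining the bounds, tw(G) = 1.

1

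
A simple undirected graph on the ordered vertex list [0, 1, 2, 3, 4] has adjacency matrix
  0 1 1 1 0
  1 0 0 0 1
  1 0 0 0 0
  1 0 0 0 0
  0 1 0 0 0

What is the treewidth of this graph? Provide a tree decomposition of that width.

Treewidth 1.
One such decomposition:
Bags: B1 = {0, 3}  B2 = {0, 1}  B3 = {0, 2}  B4 = {1, 4}
Tree: B1–B2, B1–B3, B2–B4

Each bag holds 2 vertices, so the decomposition has width 1, which upper-bounds the treewidth. G has an edge, so its treewidth is at least 1. Combining the bounds, tw(G) = 1.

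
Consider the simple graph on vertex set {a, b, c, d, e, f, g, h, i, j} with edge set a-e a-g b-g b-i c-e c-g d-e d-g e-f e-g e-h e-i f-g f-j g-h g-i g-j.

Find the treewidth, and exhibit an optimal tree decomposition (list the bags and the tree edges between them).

Treewidth 2.
Bags: B1 = {e, g, i}  B2 = {a, e, g}  B3 = {b, g, i}  B4 = {d, e, g}  B5 = {e, f, g}  B6 = {c, e, g}  B7 = {e, g, h}  B8 = {f, g, j}
Tree: B1–B2, B1–B3, B1–B4, B2–B5, B2–B6, B2–B7, B5–B8

Each bag holds 3 vertices, so the decomposition has width 2, which upper-bounds the treewidth. Conversely, {f, g, j} is a clique of size 3, and the vertices of any clique must share a bag in every tree decomposition; so some bag has ≥ 3 vertices and tw(G) ≥ 2. Combining the bounds, tw(G) = 2.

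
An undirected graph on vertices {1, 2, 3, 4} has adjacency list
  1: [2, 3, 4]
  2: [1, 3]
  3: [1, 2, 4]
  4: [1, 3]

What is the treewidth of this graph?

2

A width-2 tree decomposition is:
Bags: B1 = {1, 3, 4}  B2 = {1, 2, 3}
Tree: B1–B2
Each bag holds 3 vertices, so the decomposition has width 2, which upper-bounds the treewidth. On the other hand G contains the 3-clique {1, 2, 3}. A clique must lie in a single bag of any decomposition, so no decomposition can have width below 2. Therefore the treewidth is 2.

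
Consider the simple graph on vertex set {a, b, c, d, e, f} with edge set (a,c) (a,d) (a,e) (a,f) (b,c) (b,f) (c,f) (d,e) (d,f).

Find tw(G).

A width-2 tree decomposition is:
Bags: B1 = {b, c, f}  B2 = {a, c, f}  B3 = {a, d, f}  B4 = {a, d, e}
Tree: B1–B2, B2–B3, B3–B4
The largest bag has 3 vertices, giving width 2; this decomposition certifies tw(G) ≤ 2. For the lower bound, the 3 vertices {a, d, e} are pairwise adjacent, and any tree decomposition puts a clique entirely inside one bag — forcing width ≥ 2. Therefore the treewidth is 2.

2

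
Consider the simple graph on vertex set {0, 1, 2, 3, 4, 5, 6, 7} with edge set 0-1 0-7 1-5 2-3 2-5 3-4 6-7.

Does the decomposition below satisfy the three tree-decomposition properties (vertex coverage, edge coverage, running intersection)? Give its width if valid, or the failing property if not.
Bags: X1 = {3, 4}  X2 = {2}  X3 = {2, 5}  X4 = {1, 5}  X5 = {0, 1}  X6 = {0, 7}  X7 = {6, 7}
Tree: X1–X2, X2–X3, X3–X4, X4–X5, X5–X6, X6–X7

A tree decomposition must satisfy three properties: every vertex lies in some bag; for every edge, both endpoints lie together in some bag; and for every vertex, the bags containing it form a connected subtree. Here edge (3,2) lies in no bag, so the decomposition is invalid.

No — edge (3,2) lies in no bag.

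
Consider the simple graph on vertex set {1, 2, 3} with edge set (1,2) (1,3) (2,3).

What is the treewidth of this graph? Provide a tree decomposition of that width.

Treewidth 2.
One optimal decomposition is:
Bags: B1 = {1, 2, 3}
Tree: (single bag)

With just one bag of size 3, the width is 3 − 1 = 2, so tw(G) ≤ 2. Conversely, {1, 2, 3} is a clique of size 3, and the vertices of any clique must share a bag in every tree decomposition; so some bag has ≥ 3 vertices and tw(G) ≥ 2. Hence tw(G) = 2 exactly.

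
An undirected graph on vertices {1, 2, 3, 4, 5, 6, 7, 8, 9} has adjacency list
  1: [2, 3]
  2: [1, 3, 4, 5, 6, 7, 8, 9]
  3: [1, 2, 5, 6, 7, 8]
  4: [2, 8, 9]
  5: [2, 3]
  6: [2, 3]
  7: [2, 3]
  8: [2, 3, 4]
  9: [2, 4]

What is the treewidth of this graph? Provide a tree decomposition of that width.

Treewidth 2.
One optimal decomposition is:
Bags: B1 = {2, 3, 7}  B2 = {2, 3, 8}  B3 = {2, 3, 5}  B4 = {1, 2, 3}  B5 = {2, 3, 6}  B6 = {2, 4, 8}  B7 = {2, 4, 9}
Tree: B1–B2, B2–B3, B2–B4, B1–B5, B2–B6, B6–B7

Every bag has size at most 3, so the width is 3 − 1 = 2 and tw(G) ≤ 2. For the lower bound, the 3 vertices {2, 4, 9} are pairwise adjacent, and any tree decomposition puts a clique entirely inside one bag — forcing width ≥ 2. Hence tw(G) = 2 exactly.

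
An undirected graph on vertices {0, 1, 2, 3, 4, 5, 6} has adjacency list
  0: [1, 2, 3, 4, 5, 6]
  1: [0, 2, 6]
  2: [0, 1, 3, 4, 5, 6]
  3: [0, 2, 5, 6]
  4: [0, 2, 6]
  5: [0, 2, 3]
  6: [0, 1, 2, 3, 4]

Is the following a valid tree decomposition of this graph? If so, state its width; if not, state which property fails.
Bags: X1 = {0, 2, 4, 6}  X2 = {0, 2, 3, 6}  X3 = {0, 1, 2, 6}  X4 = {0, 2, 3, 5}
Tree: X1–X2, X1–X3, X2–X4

Yes; width 3.

Checking the three conditions: (i) the bags cover all of {0, 1, 2, 3, 4, 5, 6}; (ii) for each edge, some bag contains both endpoints; (iii) the bags containing any fixed vertex form a subtree. All hold, so the decomposition is valid with width 4 − 1 = 3.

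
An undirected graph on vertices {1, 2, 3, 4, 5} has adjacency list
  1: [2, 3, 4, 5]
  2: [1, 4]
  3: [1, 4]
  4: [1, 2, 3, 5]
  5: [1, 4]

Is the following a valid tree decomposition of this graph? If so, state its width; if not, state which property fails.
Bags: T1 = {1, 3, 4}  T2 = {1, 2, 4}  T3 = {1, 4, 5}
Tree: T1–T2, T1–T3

Yes; width 2.

Every vertex of G appears in some bag (union = {1, 2, 3, 4, 5}); every edge is covered by a bag; and for each vertex v the set of bags containing v is connected in the bag tree. The decomposition is therefore valid. The largest bag has 3 vertices, so the width is 2.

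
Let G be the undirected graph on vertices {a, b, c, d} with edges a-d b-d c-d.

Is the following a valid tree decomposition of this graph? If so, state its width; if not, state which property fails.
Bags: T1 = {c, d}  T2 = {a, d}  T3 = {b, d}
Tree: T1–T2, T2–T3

Yes; width 1.

Vertex coverage: the bags together contain {a, b, c, d}, the full vertex set. Edge coverage: each edge of G has both endpoints in at least one bag. Running intersection: for every vertex, the bags containing it form a connected subtree. All three properties hold, so this is a valid tree decomposition of width max|bag| − 1 = 1, and hence tw(G) ≤ 1.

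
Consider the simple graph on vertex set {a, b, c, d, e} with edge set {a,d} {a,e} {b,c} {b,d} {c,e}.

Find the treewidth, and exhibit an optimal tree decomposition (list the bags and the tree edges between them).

Treewidth 2.
One optimal decomposition is:
Bags: B1 = {a, d, e}  B2 = {b, d, e}  B3 = {b, c, e}
Tree: B1–B2, B2–B3

Every bag has size at most 3, so the width is 3 − 1 = 2 and tw(G) ≤ 2. For the lower bound, G contains the cycle e–a–d–b–c–e, so G is not a forest; only forests have treewidth ≤ 1, hence tw(G) ≥ 2. The upper and lower bounds meet at 2, so that is the treewidth.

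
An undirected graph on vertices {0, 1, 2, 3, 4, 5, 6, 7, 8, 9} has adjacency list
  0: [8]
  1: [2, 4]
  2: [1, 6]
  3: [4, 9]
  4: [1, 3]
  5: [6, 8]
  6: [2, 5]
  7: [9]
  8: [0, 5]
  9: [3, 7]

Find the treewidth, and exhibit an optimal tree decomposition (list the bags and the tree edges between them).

Treewidth 1.
Bags: B1 = {0, 8}  B2 = {5, 8}  B3 = {5, 6}  B4 = {2, 6}  B5 = {1, 2}  B6 = {1, 4}  B7 = {3, 4}  B8 = {3, 9}  B9 = {7, 9}
Tree: B1–B2, B2–B3, B3–B4, B4–B5, B5–B6, B6–B7, B7–B8, B8–B9

Every bag has size at most 2, so the width is 2 − 1 = 1 and tw(G) ≤ 1. Any graph with an edge has treewidth ≥ 1, and G has the edge 0–8. Combining the bounds, tw(G) = 1.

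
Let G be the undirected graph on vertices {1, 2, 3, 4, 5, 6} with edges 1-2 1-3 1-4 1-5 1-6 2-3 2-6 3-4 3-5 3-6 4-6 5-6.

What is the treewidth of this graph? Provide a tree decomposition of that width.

Treewidth 3.
One optimal decomposition is:
Bags: B1 = {1, 2, 3, 6}  B2 = {1, 3, 4, 6}  B3 = {1, 3, 5, 6}
Tree: B1–B2, B2–B3

The largest bag has 4 vertices, giving width 3; this decomposition certifies tw(G) ≤ 3. Conversely, {1, 2, 3, 6} is a clique of size 4, and the vertices of any clique must share a bag in every tree decomposition; so some bag has ≥ 4 vertices and tw(G) ≥ 3. Combining the bounds, tw(G) = 3.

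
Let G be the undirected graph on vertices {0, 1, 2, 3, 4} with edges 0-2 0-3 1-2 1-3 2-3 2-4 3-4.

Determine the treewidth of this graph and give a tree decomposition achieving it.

The largest bag has 3 vertices, giving width 2; this decomposition certifies tw(G) ≤ 2. On the other hand G contains the 3-clique {0, 2, 3}. A clique must lie in a single bag of any decomposition, so no decomposition can have width below 2. The upper and lower bounds meet at 2, so that is the treewidth.

Treewidth 2.
One such decomposition:
Bags: B1 = {0, 2, 3}  B2 = {1, 2, 3}  B3 = {2, 3, 4}
Tree: B1–B2, B1–B3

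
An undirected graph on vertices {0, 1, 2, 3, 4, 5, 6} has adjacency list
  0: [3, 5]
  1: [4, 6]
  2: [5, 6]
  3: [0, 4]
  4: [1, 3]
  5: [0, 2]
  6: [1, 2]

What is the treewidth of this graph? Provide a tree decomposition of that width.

Treewidth 2.
Bags: B1 = {0, 3, 5}  B2 = {3, 4, 5}  B3 = {1, 4, 5}  B4 = {1, 5, 6}  B5 = {2, 5, 6}
Tree: B1–B2, B2–B3, B3–B4, B4–B5

Every bag has size at most 3, so the width is 3 − 1 = 2 and tw(G) ≤ 2. The edges 5–0–3–4–1–6–2–5 form a cycle, so G is not a tree and its treewidth is at least 2. Combining the bounds, tw(G) = 2.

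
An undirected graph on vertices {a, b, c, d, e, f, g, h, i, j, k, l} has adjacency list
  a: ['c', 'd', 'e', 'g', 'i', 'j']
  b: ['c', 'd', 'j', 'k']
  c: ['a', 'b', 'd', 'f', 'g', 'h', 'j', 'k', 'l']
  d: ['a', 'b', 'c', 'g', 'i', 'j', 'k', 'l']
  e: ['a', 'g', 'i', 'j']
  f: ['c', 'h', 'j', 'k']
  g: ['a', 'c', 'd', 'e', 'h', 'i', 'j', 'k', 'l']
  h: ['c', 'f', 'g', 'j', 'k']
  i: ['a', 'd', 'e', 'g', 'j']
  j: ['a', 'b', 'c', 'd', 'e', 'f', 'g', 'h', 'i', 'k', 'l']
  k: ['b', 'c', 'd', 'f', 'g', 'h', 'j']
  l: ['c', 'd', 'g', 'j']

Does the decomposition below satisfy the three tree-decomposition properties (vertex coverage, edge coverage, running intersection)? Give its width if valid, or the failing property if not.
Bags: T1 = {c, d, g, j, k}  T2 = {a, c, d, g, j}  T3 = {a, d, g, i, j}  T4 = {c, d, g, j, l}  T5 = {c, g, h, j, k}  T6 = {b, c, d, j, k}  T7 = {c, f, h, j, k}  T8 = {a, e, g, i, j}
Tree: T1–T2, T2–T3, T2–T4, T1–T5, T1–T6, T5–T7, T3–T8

Every vertex of G appears in some bag (union = {a, b, c, d, e, f, g, h, i, j, k, l}); every edge is covered by a bag; and for each vertex v the set of bags containing v is connected in the bag tree. The decomposition is therefore valid. The largest bag has 5 vertices, so the width is 4.

Yes; width 4.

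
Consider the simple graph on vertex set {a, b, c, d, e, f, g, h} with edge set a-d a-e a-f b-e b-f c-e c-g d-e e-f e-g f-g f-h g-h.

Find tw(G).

A width-2 tree decomposition is:
Bags: B1 = {e, f, g}  B2 = {f, g, h}  B3 = {b, e, f}  B4 = {a, e, f}  B5 = {c, e, g}  B6 = {a, d, e}
Tree: B1–B2, B1–B3, B3–B4, B1–B5, B4–B6
The largest bag has 3 vertices, giving width 2; this decomposition certifies tw(G) ≤ 2. On the other hand G contains the 3-clique {a, d, e}. A clique must lie in a single bag of any decomposition, so no decomposition can have width below 2. Therefore the treewidth is 2.

2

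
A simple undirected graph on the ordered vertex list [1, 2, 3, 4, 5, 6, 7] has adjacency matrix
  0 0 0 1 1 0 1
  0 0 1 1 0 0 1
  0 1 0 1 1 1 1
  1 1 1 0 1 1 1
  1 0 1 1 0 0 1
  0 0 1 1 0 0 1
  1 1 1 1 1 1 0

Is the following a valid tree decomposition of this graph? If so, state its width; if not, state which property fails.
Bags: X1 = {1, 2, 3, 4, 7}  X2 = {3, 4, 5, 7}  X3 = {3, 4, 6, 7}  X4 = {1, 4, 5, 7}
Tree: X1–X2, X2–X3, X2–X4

A tree decomposition must satisfy three properties: every vertex lies in some bag; for every edge, both endpoints lie together in some bag; and for every vertex, the bags containing it form a connected subtree. Here bags containing vertex 1 are not connected in the tree, so the decomposition is invalid.

No — bags containing vertex 1 are not connected in the tree.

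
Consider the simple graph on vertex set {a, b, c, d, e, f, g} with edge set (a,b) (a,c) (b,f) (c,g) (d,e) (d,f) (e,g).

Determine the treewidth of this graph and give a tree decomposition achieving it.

Treewidth 2.
One such decomposition:
Bags: B1 = {a, b, f}  B2 = {a, c, f}  B3 = {c, f, g}  B4 = {e, f, g}  B5 = {d, e, f}
Tree: B1–B2, B2–B3, B3–B4, B4–B5

Every bag has size at most 3, so the width is 3 − 1 = 2 and tw(G) ≤ 2. The edges f–b–a–c–g–e–d–f form a cycle, so G is not a tree and its treewidth is at least 2. Therefore the treewidth is 2.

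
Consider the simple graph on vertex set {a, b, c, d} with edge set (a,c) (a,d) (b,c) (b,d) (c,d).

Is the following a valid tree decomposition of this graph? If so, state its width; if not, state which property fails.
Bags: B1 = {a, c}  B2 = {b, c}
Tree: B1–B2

No — vertex d appears in no bag.

A tree decomposition must satisfy three properties: every vertex lies in some bag; for every edge, both endpoints lie together in some bag; and for every vertex, the bags containing it form a connected subtree. Here vertex d appears in no bag, so the decomposition is invalid.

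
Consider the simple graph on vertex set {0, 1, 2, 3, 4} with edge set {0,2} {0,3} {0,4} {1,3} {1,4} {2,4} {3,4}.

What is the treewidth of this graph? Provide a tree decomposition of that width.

Every bag has size at most 3, so the width is 3 − 1 = 2 and tw(G) ≤ 2. For the lower bound, the 3 vertices {0, 2, 4} are pairwise adjacent, and any tree decomposition puts a clique entirely inside one bag — forcing width ≥ 2. Hence tw(G) = 2 exactly.

Treewidth 2.
One such decomposition:
Bags: B1 = {0, 2, 4}  B2 = {0, 3, 4}  B3 = {1, 3, 4}
Tree: B1–B2, B2–B3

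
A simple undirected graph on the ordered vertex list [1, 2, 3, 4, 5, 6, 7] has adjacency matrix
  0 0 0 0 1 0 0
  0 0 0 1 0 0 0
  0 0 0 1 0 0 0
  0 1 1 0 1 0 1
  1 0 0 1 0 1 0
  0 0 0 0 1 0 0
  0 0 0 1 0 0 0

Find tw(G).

1

A width-1 tree decomposition is:
Bags: B1 = {4, 7}  B2 = {4, 5}  B3 = {3, 4}  B4 = {5, 6}  B5 = {1, 5}  B6 = {2, 4}
Tree: B1–B2, B2–B3, B2–B4, B2–B5, B3–B6
Each bag holds 2 vertices, so the decomposition has width 1, which upper-bounds the treewidth. Since G has at least one edge (e.g. 4–7), it is not an edgeless graph, so tw(G) ≥ 1. Therefore the treewidth is 1.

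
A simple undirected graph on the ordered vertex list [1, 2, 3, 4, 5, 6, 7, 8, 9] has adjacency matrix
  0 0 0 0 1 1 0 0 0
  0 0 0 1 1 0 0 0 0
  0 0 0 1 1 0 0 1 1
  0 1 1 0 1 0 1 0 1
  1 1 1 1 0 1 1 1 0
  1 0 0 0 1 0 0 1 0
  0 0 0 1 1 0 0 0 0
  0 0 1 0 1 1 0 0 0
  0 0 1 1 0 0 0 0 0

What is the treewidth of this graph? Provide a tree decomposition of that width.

Treewidth 2.
One optimal decomposition is:
Bags: B1 = {4, 5, 7}  B2 = {3, 4, 5}  B3 = {2, 4, 5}  B4 = {3, 4, 9}  B5 = {3, 5, 8}  B6 = {5, 6, 8}  B7 = {1, 5, 6}
Tree: B1–B2, B2–B3, B2–B4, B2–B5, B5–B6, B6–B7

Each bag holds 3 vertices, so the decomposition has width 2, which upper-bounds the treewidth. On the other hand G contains the 3-clique {3, 4, 9}. A clique must lie in a single bag of any decomposition, so no decomposition can have width below 2. Combining the bounds, tw(G) = 2.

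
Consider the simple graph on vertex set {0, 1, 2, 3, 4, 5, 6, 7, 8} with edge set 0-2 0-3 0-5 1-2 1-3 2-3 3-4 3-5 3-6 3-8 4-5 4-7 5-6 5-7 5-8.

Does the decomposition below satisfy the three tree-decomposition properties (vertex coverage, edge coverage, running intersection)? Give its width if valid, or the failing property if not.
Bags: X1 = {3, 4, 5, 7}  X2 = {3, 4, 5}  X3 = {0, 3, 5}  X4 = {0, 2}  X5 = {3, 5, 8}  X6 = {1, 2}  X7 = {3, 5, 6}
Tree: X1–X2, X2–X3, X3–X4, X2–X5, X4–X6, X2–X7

A tree decomposition must satisfy three properties: every vertex lies in some bag; for every edge, both endpoints lie together in some bag; and for every vertex, the bags containing it form a connected subtree. Here edge (3,2) lies in no bag, so the decomposition is invalid.

No — edge (3,2) lies in no bag.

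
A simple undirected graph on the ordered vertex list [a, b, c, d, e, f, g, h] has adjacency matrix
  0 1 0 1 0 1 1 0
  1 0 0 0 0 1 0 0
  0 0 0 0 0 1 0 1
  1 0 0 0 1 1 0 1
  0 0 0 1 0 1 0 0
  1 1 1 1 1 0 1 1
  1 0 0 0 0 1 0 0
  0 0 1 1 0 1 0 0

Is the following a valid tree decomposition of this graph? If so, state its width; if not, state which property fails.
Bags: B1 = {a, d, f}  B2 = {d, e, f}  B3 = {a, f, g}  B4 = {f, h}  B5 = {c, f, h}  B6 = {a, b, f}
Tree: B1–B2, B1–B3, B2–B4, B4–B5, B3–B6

A tree decomposition must satisfy three properties: every vertex lies in some bag; for every edge, both endpoints lie together in some bag; and for every vertex, the bags containing it form a connected subtree. Here edge (d,h) lies in no bag, so the decomposition is invalid.

No — edge (d,h) lies in no bag.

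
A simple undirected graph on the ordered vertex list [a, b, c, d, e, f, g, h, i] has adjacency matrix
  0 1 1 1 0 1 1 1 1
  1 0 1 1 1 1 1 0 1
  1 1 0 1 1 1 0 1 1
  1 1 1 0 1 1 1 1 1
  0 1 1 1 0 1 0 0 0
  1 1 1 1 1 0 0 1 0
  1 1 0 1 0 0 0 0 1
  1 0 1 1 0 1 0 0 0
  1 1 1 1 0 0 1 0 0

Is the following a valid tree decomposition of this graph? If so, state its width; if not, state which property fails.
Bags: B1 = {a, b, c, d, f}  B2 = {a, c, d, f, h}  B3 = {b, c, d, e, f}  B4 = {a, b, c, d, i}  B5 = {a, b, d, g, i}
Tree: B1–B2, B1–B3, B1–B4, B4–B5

Yes; width 4.

Checking the three conditions: (i) the bags cover all of {a, b, c, d, e, f, g, h, i}; (ii) for each edge, some bag contains both endpoints; (iii) the bags containing any fixed vertex form a subtree. All hold, so the decomposition is valid with width 5 − 1 = 4.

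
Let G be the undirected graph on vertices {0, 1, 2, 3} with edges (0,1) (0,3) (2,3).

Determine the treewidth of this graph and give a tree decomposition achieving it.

Treewidth 1.
One such decomposition:
Bags: B1 = {0, 3}  B2 = {2, 3}  B3 = {0, 1}
Tree: B1–B2, B1–B3

The largest bag has 2 vertices, giving width 1; this decomposition certifies tw(G) ≤ 1. G has an edge, so its treewidth is at least 1. Combining the bounds, tw(G) = 1.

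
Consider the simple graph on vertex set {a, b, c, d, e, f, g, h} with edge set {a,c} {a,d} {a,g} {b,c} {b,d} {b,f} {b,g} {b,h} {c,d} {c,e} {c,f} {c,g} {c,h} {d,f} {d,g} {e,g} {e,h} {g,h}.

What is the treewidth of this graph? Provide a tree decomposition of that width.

Every bag has size at most 4, so the width is 4 − 1 = 3 and tw(G) ≤ 3. On the other hand G contains the 4-clique {a, c, d, g}. A clique must lie in a single bag of any decomposition, so no decomposition can have width below 3. Hence tw(G) = 3 exactly.

Treewidth 3.
Bags: B1 = {b, c, d, f}  B2 = {b, c, d, g}  B3 = {a, c, d, g}  B4 = {b, c, g, h}  B5 = {c, e, g, h}
Tree: B1–B2, B2–B3, B2–B4, B4–B5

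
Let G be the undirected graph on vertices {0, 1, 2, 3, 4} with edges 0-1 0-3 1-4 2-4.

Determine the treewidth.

1

A width-1 tree decomposition is:
Bags: B1 = {2, 4}  B2 = {1, 4}  B3 = {0, 1}  B4 = {0, 3}
Tree: B1–B2, B2–B3, B3–B4
Each bag holds 2 vertices, so the decomposition has width 1, which upper-bounds the treewidth. Since G has at least one edge (e.g. 2–4), it is not an edgeless graph, so tw(G) ≥ 1. Therefore the treewidth is 1.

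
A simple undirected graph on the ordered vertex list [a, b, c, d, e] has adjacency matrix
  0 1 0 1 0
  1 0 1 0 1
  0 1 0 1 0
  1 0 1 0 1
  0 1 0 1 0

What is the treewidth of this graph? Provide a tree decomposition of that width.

Treewidth 2.
Bags: B1 = {a, b, d}  B2 = {b, c, d}  B3 = {b, d, e}
Tree: B1–B2, B2–B3

The largest bag has 3 vertices, giving width 2; this decomposition certifies tw(G) ≤ 2. For the lower bound, G contains the cycle d–a–b–c–d, so G is not a forest; only forests have treewidth ≤ 1, hence tw(G) ≥ 2. Combining the bounds, tw(G) = 2.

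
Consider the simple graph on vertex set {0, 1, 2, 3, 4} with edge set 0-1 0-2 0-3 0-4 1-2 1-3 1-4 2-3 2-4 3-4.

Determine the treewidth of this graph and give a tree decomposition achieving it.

Treewidth 4.
One such decomposition:
Bags: B1 = {0, 1, 2, 3, 4}
Tree: (single bag)

With just one bag of size 5, the width is 5 − 1 = 4, so tw(G) ≤ 4. For the lower bound, the 5 vertices {0, 1, 2, 3, 4} are pairwise adjacent, and any tree decomposition puts a clique entirely inside one bag — forcing width ≥ 4. Hence tw(G) = 4 exactly.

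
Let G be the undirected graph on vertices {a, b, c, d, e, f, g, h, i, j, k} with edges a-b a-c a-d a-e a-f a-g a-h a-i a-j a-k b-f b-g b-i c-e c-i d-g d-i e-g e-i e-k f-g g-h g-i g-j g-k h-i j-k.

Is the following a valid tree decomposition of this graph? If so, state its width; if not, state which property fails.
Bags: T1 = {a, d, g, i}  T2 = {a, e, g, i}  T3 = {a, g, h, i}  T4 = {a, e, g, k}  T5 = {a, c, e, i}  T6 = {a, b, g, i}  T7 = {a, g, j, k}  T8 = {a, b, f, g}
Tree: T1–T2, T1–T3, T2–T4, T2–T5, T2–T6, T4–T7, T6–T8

Yes; width 3.

Every vertex of G appears in some bag (union = {a, b, c, d, e, f, g, h, i, j, k}); every edge is covered by a bag; and for each vertex v the set of bags containing v is connected in the bag tree. The decomposition is therefore valid. The largest bag has 4 vertices, so the width is 3.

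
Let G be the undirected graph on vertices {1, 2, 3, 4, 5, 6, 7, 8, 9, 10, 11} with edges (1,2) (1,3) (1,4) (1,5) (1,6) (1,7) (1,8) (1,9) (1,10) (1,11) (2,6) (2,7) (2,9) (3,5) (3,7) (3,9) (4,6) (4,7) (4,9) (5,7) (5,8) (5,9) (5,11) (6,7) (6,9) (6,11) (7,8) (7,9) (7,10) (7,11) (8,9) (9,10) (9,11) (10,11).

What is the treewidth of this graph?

4

A width-4 tree decomposition is:
Bags: B1 = {1, 6, 7, 9, 11}  B2 = {1, 5, 7, 9, 11}  B3 = {1, 5, 7, 8, 9}  B4 = {1, 7, 9, 10, 11}  B5 = {1, 4, 6, 7, 9}  B6 = {1, 2, 6, 7, 9}  B7 = {1, 3, 5, 7, 9}
Tree: B1–B2, B2–B3, B2–B4, B1–B5, B1–B6, B2–B7
Each bag holds 5 vertices, so the decomposition has width 4, which upper-bounds the treewidth. Conversely, {1, 2, 6, 7, 9} is a clique of size 5, and the vertices of any clique must share a bag in every tree decomposition; so some bag has ≥ 5 vertices and tw(G) ≥ 4. The upper and lower bounds meet at 4, so that is the treewidth.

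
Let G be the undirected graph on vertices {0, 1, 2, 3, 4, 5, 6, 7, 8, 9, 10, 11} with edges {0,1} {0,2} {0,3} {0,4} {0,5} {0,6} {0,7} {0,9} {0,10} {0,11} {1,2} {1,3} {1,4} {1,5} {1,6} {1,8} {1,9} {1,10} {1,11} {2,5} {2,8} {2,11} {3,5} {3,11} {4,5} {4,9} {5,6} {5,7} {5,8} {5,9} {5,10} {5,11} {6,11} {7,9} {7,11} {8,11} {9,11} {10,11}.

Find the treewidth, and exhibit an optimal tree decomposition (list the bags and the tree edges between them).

Each bag holds 5 vertices, so the decomposition has width 4, which upper-bounds the treewidth. Conversely, {0, 1, 2, 5, 11} is a clique of size 5, and the vertices of any clique must share a bag in every tree decomposition; so some bag has ≥ 5 vertices and tw(G) ≥ 4. The upper and lower bounds meet at 4, so that is the treewidth.

Treewidth 4.
One such decomposition:
Bags: B1 = {0, 1, 5, 10, 11}  B2 = {0, 1, 2, 5, 11}  B3 = {0, 1, 5, 9, 11}  B4 = {0, 1, 5, 6, 11}  B5 = {0, 5, 7, 9, 11}  B6 = {1, 2, 5, 8, 11}  B7 = {0, 1, 3, 5, 11}  B8 = {0, 1, 4, 5, 9}
Tree: B1–B2, B2–B3, B3–B4, B3–B5, B2–B6, B2–B7, B3–B8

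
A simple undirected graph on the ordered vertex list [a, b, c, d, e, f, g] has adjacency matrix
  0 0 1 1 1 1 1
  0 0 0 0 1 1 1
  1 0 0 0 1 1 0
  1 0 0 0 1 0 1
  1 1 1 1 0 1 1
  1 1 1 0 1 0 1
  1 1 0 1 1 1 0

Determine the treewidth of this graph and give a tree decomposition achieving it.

Each bag holds 4 vertices, so the decomposition has width 3, which upper-bounds the treewidth. For the lower bound, the 4 vertices {a, d, e, g} are pairwise adjacent, and any tree decomposition puts a clique entirely inside one bag — forcing width ≥ 3. Therefore the treewidth is 3.

Treewidth 3.
One optimal decomposition is:
Bags: B1 = {b, e, f, g}  B2 = {a, e, f, g}  B3 = {a, c, e, f}  B4 = {a, d, e, g}
Tree: B1–B2, B2–B3, B2–B4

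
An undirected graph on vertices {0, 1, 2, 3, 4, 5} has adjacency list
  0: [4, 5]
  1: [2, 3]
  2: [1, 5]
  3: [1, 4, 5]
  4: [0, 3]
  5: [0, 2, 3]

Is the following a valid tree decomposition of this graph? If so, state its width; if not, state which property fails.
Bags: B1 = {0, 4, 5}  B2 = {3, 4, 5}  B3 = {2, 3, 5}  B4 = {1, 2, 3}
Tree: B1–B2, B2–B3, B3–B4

Yes; width 2.

Vertex coverage: the bags together contain {0, 1, 2, 3, 4, 5}, the full vertex set. Edge coverage: each edge of G has both endpoints in at least one bag. Running intersection: for every vertex, the bags containing it form a connected subtree. All three properties hold, so this is a valid tree decomposition of width max|bag| − 1 = 2, and hence tw(G) ≤ 2.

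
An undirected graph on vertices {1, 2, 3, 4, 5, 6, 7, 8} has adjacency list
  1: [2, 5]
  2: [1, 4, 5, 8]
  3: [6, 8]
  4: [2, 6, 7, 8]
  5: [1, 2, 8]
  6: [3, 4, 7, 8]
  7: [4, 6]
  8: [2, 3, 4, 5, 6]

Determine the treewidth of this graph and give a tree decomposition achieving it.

Treewidth 2.
One optimal decomposition is:
Bags: B1 = {2, 4, 8}  B2 = {2, 5, 8}  B3 = {4, 6, 8}  B4 = {1, 2, 5}  B5 = {3, 6, 8}  B6 = {4, 6, 7}
Tree: B1–B2, B1–B3, B2–B4, B3–B5, B3–B6

Each bag holds 3 vertices, so the decomposition has width 2, which upper-bounds the treewidth. For the lower bound, the 3 vertices {2, 4, 8} are pairwise adjacent, and any tree decomposition puts a clique entirely inside one bag — forcing width ≥ 2. Combining the bounds, tw(G) = 2.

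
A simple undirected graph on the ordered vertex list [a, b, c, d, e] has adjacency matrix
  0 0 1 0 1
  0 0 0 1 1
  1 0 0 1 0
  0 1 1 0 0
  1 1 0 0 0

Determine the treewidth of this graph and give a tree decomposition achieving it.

Treewidth 2.
One such decomposition:
Bags: B1 = {a, c, d}  B2 = {a, b, d}  B3 = {a, b, e}
Tree: B1–B2, B2–B3

Every bag has size at most 3, so the width is 3 − 1 = 2 and tw(G) ≤ 2. Since a–c–d–b–e–a is a cycle in G, G is not acyclic. Forests are exactly the graphs of treewidth ≤ 1, so tw(G) ≥ 2. The upper and lower bounds meet at 2, so that is the treewidth.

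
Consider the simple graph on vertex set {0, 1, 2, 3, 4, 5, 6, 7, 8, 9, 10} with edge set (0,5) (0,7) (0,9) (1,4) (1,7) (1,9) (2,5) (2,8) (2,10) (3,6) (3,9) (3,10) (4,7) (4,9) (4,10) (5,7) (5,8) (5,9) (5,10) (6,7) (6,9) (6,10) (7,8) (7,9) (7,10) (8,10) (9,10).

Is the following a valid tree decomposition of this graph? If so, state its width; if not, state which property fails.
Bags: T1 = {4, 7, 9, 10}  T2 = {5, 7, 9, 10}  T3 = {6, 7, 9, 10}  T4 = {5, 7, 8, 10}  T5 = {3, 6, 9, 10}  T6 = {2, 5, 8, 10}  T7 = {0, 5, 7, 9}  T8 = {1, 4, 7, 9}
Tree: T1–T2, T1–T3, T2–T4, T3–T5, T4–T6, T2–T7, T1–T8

Yes; width 3.

Checking the three conditions: (i) the bags cover all of {0, 1, 2, 3, 4, 5, 6, 7, 8, 9, 10}; (ii) for each edge, some bag contains both endpoints; (iii) the bags containing any fixed vertex form a subtree. All hold, so the decomposition is valid with width 4 − 1 = 3.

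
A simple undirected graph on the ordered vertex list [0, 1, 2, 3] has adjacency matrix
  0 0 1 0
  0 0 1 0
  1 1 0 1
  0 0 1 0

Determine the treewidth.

A width-1 tree decomposition is:
Bags: B1 = {0, 2}  B2 = {2, 3}  B3 = {1, 2}
Tree: B1–B2, B1–B3
Each bag holds 2 vertices, so the decomposition has width 1, which upper-bounds the treewidth. Since G has at least one edge (e.g. 0–2), it is not an edgeless graph, so tw(G) ≥ 1. Hence tw(G) = 1 exactly.

1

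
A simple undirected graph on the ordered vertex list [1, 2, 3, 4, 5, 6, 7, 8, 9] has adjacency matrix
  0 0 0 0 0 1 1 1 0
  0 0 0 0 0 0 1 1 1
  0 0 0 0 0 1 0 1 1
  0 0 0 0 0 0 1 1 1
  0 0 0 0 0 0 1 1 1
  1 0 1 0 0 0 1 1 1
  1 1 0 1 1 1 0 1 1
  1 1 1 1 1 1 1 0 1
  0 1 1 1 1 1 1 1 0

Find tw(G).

3

A width-3 tree decomposition is:
Bags: B1 = {6, 7, 8, 9}  B2 = {2, 7, 8, 9}  B3 = {5, 7, 8, 9}  B4 = {1, 6, 7, 8}  B5 = {3, 6, 8, 9}  B6 = {4, 7, 8, 9}
Tree: B1–B2, B2–B3, B1–B4, B1–B5, B3–B6
Every bag has size at most 4, so the width is 4 − 1 = 3 and tw(G) ≤ 3. On the other hand G contains the 4-clique {3, 6, 8, 9}. A clique must lie in a single bag of any decomposition, so no decomposition can have width below 3. Hence tw(G) = 3 exactly.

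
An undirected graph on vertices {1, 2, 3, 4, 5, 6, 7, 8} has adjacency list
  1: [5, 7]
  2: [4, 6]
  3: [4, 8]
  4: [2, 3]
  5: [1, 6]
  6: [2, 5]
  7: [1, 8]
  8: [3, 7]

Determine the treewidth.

A width-2 tree decomposition is:
Bags: B1 = {2, 5, 6}  B2 = {2, 4, 5}  B3 = {3, 4, 5}  B4 = {3, 5, 8}  B5 = {5, 7, 8}  B6 = {1, 5, 7}
Tree: B1–B2, B2–B3, B3–B4, B4–B5, B5–B6
Each bag holds 3 vertices, so the decomposition has width 2, which upper-bounds the treewidth. For the lower bound, G contains the cycle 5–6–2–4–3–8–7–1–5, so G is not a forest; only forests have treewidth ≤ 1, hence tw(G) ≥ 2. Combining the bounds, tw(G) = 2.

2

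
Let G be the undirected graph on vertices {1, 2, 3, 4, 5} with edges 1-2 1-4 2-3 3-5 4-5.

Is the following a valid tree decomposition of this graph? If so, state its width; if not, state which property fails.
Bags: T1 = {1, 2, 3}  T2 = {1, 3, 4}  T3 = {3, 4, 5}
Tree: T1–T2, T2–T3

Every vertex of G appears in some bag (union = {1, 2, 3, 4, 5}); every edge is covered by a bag; and for each vertex v the set of bags containing v is connected in the bag tree. The decomposition is therefore valid. The largest bag has 3 vertices, so the width is 2.

Yes; width 2.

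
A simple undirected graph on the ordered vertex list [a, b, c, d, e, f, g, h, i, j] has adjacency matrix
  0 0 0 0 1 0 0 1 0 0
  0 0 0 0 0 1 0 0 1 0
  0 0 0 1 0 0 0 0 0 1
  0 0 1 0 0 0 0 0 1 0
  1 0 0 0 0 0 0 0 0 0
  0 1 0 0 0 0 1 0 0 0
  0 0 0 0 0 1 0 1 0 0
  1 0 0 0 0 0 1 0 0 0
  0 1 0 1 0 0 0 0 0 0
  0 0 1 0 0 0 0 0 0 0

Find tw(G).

A width-1 tree decomposition is:
Bags: B1 = {a, e}  B2 = {a, h}  B3 = {g, h}  B4 = {f, g}  B5 = {b, f}  B6 = {b, i}  B7 = {d, i}  B8 = {c, d}  B9 = {c, j}
Tree: B1–B2, B2–B3, B3–B4, B4–B5, B5–B6, B6–B7, B7–B8, B8–B9
The largest bag has 2 vertices, giving width 1; this decomposition certifies tw(G) ≤ 1. G has an edge, so its treewidth is at least 1. The upper and lower bounds meet at 1, so that is the treewidth.

1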